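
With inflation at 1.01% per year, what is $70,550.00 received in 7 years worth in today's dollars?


Formula: Real value = nominal / (1 + inflation)^years
Price level: (1 + 0.0101)^7 = 1.072879
Real value = $70,550.00 / 1.072879 = $65,757.67

$65,757.67


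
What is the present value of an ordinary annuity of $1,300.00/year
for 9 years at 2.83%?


Formula: PV = PMT * (1 - (1+r)^(-n)) / r
Discount factor: (1 + 0.0283)^(-9) = 0.777896
Bracket: 1 - 0.777896 = 0.222104
PV = $1,300.00 * 0.222104 / 0.0283 = $10,202.66

$10,202.66


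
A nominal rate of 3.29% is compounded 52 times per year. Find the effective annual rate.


Formula: EAR = (1 + r/m)^m - 1
Period rate: r/m = 0.0329 / 52 = 0.000633
Compounding: (1 + 0.000633)^52 = 1.033436
EAR = 1.033436 - 1 = 0.033436

0.033436


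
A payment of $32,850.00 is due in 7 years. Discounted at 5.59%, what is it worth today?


Formula: PV = FV / (1 + r)^n
Substituting: PV = $32,850.00 / (1 + 0.0559)^7
Discount factor: (1.0559)^7 = 1.463388
PV = $32,850.00 / 1.463388 = $22,447.91

$22,447.91


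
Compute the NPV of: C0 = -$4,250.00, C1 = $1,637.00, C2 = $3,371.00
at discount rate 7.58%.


Formula: NPV = C0 + C1/(1+r) + C2/(1+r)^2
Discount C1: $1,637.00 / (1 + 0.0758) = $1,521.66
Discount C2: $3,371.00 / (1 + 0.0758)^2 = $2,912.70
NPV = -$4,250.00 + $1,521.66 + $2,912.70 = $184.36

$184.36


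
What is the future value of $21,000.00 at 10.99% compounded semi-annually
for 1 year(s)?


Formula: FV = P * (1 + r/m)^(m*t)
Period rate: r/m = 0.1099 / 2 = 0.05495
Total periods: m*t = 2 * 1 = 2
Growth factor: (1 + 0.05495)^2 = 1.11292
FV = $21,000.00 * 1.11292 = $23,371.31

$23,371.31


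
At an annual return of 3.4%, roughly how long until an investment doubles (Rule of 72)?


Formula: Years ≈ 72 / r
Substituting: Years ≈ 72 / 3.4
Years ≈ 21.2

21.2 years


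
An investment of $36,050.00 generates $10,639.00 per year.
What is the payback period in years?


Formula: Payback = investment / annual cash flow
Substituting: Payback = $36,050.00 / $10,639.00
Payback = 3.3885 years

3.3885 years


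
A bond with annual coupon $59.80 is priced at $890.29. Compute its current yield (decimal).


Formula: Current yield = annual coupon / price
Substituting: CY = $59.80 / $890.29
CY = 0.067169

0.067169


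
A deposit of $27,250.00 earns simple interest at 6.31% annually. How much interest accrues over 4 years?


Formula: I = P * r * t
Substituting: I = $27,250.00 * 0.0631 * 4
Step: I = $27,250.00 * 0.2524
I = $6,877.90

$6,877.90


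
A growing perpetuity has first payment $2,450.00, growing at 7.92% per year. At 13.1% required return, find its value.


Formula: PV = C / (r - g)
Spread: r - g = 0.131 - 0.0792 = 0.0518
Substituting: PV = $2,450.00 / 0.0518
PV = $47,297.30

$47,297.30


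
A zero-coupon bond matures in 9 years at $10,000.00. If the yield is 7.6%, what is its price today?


Formula: Price = FV / (1 + r)^n
Substituting: Price = $10,000.00 / (1 + 0.076)^9
Discount factor: (1.076)^9 = 1.93335
Price = $10,000.00 / 1.93335 = $5,172.37

$5,172.37


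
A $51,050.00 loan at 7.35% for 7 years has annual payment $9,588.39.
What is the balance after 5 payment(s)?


Formula: Balance = PV*(1+r)^k - PMT*((1+r)^k - 1)/r
Growth: (1 + 0.0735)^5 = 1.425641
Accumulated factor: ((1+r)^k - 1)/r = 5.791037
Balance = $51,050.00 * 1.425641 - $9,588.39 * 5.791037
Balance = $17,252.26

$17,252.26


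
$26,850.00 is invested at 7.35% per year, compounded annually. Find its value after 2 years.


Formula: FV = P * (1 + r)^n
Substituting: FV = $26,850.00 * (1 + 0.0735)^2
Growth factor: (1.0735)^2 = 1.152402
FV = $26,850.00 * 1.152402 = $30,942.00

$30,942.00


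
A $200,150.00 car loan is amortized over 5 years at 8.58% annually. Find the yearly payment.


Formula: PMT = PV * r / (1 - (1+r)^(-n))
Denominator: 1 - (1 + 0.0858)^(-5) = 0.337401
Numerator: $200,150.00 * 0.0858 = 17172.87
PMT = 17172.87 / 0.337401 = $50,897.52

$50,897.52


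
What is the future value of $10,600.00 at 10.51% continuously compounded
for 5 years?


Formula: FV = P * e^(r*t)
Exponent: r*t = 0.1051 * 5 = 0.5255
e^(0.5255) = 1.691304
FV = $10,600.00 * 1.691304 = $17,927.83

$17,927.83


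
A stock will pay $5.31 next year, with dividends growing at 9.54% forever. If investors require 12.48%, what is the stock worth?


Formula: P = D1 / (r - g)
Spread: r - g = 0.1248 - 0.0954 = 0.0294
Substituting: P = $5.31 / 0.0294
P = $180.61

$180.61


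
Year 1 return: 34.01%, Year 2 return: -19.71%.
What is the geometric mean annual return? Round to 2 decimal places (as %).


Formula: Geometric mean = ((1+r1)*(1+r2))^(1/2) - 1
Product: (1 + 0.3401) * (1 + -0.1971) = 1.3401 * 0.8029 = 1.075966
Square root: 1.075966^0.5 = 1.037288
Geometric mean = 1.037288 - 1 = 0.037288
As percentage: 3.73%

3.73%


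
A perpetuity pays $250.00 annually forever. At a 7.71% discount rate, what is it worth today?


Formula: PV = C / r
Substituting: PV = $250.00 / 0.0771
PV = $3,242.54

$3,242.54


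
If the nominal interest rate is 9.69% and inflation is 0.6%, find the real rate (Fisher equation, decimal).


Formula: (1 + r_real) = (1 + r_nom) / (1 + inflation)
Substituting: (1 + r_real) = 1.0969 / 1.006
(1 + r_real) = 1.090358
r_real = 1.090358 - 1 = 0.090358

0.090358


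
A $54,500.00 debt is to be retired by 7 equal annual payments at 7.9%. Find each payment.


Formula: PMT = PV * r / (1 - (1+r)^(-n))
Denominator: 1 - (1 + 0.079)^(-7) = 0.412714
Numerator: $54,500.00 * 0.079 = 4305.5
PMT = 4305.5 / 0.412714 = $10,432.17

$10,432.17


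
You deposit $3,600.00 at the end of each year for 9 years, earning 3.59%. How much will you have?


Formula: FV = PMT * ((1+r)^n - 1) / r
Growth factor: (1 + 0.0359)^9 = 1.373601
Numerator: 1.373601 - 1 = 0.373601
FV = $3,600.00 * 0.373601 / 0.0359 = $37,464.14

$37,464.14


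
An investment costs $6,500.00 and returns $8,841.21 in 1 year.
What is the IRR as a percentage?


Formula: IRR = C1/C0 - 1
Substituting: IRR = $8,841.21 / $6,500.00 - 1
Ratio: 1.360186 - 1 = 0.360186
IRR = 36.0186%

36.0186%


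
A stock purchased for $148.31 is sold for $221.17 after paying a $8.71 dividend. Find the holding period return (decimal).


Formula: HPR = (P1 - P0 + D) / P0
Gain: $221.17 - $148.31 + $8.71 = $81.57
HPR = $81.57 / $148.31 = 0.55

0.55


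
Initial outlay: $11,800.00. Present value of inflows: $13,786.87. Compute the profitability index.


Formula: PI = PV(cash flows) / initial investment
Substituting: PI = $13,786.87 / $11,800.00
PI = 1.1684

1.1684


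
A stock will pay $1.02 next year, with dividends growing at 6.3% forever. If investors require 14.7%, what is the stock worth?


Formula: P = D1 / (r - g)
Spread: r - g = 0.147 - 0.063 = 0.084
Substituting: P = $1.02 / 0.084
P = $12.14

$12.14


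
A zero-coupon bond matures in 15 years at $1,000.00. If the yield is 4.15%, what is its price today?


Formula: Price = FV / (1 + r)^n
Substituting: Price = $1,000.00 / (1 + 0.0415)^15
Discount factor: (1.0415)^15 = 1.840302
Price = $1,000.00 / 1.840302 = $543.39

$543.39


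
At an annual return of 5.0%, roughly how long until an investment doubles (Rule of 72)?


Formula: Years ≈ 72 / r
Substituting: Years ≈ 72 / 5.0
Years ≈ 14.4

14.4 years


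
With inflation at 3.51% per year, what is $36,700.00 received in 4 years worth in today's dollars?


Formula: Real value = nominal / (1 + inflation)^years
Price level: (1 + 0.0351)^4 = 1.147967
Real value = $36,700.00 / 1.147967 = $31,969.57

$31,969.57


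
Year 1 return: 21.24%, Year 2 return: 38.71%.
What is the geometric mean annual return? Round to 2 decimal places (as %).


Formula: Geometric mean = ((1+r1)*(1+r2))^(1/2) - 1
Product: (1 + 0.2124) * (1 + 0.3871) = 1.2124 * 1.3871 = 1.68172
Square root: 1.68172^0.5 = 1.296811
Geometric mean = 1.296811 - 1 = 0.296811
As percentage: 29.68%

29.68%


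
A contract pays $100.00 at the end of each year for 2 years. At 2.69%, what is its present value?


Formula: PV = PMT * (1 - (1+r)^(-n)) / r
Discount factor: (1 + 0.0269)^(-2) = 0.948296
Bracket: 1 - 0.948296 = 0.051704
PV = $100.00 * 0.051704 / 0.0269 = $192.21

$192.21


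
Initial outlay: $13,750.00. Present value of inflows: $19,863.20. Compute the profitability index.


Formula: PI = PV(cash flows) / initial investment
Substituting: PI = $19,863.20 / $13,750.00
PI = 1.4446

1.4446


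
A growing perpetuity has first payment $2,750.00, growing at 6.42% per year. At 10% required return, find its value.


Formula: PV = C / (r - g)
Spread: r - g = 0.1 - 0.0642 = 0.0358
Substituting: PV = $2,750.00 / 0.0358
PV = $76,815.64

$76,815.64


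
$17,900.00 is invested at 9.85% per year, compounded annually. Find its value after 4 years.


Formula: FV = P * (1 + r)^n
Substituting: FV = $17,900.00 * (1 + 0.0985)^4
Growth factor: (1.0985)^4 = 1.45613
FV = $17,900.00 * 1.45613 = $26,064.73

$26,064.73


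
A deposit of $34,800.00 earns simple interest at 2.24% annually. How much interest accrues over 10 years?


Formula: I = P * r * t
Substituting: I = $34,800.00 * 0.0224 * 10
Step: I = $34,800.00 * 0.224
I = $7,795.20

$7,795.20


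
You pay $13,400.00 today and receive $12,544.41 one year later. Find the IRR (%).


Formula: IRR = C1/C0 - 1
Substituting: IRR = $12,544.41 / $13,400.00 - 1
Ratio: 0.93615 - 1 = -0.06385
IRR = -6.385%

-6.385%


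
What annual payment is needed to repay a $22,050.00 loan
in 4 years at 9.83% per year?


Formula: PMT = PV * r / (1 - (1+r)^(-n))
Denominator: 1 - (1 + 0.0983)^(-4) = 0.312748
Numerator: $22,050.00 * 0.0983 = 2167.515
PMT = 2167.515 / 0.312748 = $6,930.55

$6,930.55


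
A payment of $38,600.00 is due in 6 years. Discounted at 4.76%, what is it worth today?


Formula: PV = FV / (1 + r)^n
Substituting: PV = $38,600.00 / (1 + 0.0476)^6
Discount factor: (1.0476)^6 = 1.321822
PV = $38,600.00 / 1.321822 = $29,202.12

$29,202.12


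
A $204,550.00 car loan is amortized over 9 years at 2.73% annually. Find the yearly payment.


Formula: PMT = PV * r / (1 - (1+r)^(-n))
Denominator: 1 - (1 + 0.0273)^(-9) = 0.215262
Numerator: $204,550.00 * 0.0273 = 5584.215
PMT = 5584.215 / 0.215262 = $25,941.42

$25,941.42


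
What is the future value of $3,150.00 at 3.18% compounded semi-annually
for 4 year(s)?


Formula: FV = P * (1 + r/m)^(m*t)
Period rate: r/m = 0.0318 / 2 = 0.0159
Total periods: m*t = 2 * 4 = 8
Growth factor: (1 + 0.0159)^8 = 1.134508
FV = $3,150.00 * 1.134508 = $3,573.70

$3,573.70


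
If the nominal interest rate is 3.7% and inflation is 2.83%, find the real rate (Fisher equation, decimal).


Formula: (1 + r_real) = (1 + r_nom) / (1 + inflation)
Substituting: (1 + r_real) = 1.037 / 1.0283
(1 + r_real) = 1.008461
r_real = 1.008461 - 1 = 0.008461

0.008461


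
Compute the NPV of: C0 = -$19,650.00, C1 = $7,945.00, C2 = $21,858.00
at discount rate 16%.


Formula: NPV = C0 + C1/(1+r) + C2/(1+r)^2
Discount C1: $7,945.00 / (1 + 0.16) = $6,849.14
Discount C2: $21,858.00 / (1 + 0.16)^2 = $16,244.05
NPV = -$19,650.00 + $6,849.14 + $16,244.05 = $3,443.19

$3,443.19


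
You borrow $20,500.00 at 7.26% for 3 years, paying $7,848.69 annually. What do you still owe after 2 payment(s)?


Formula: Balance = PV*(1+r)^k - PMT*((1+r)^k - 1)/r
Growth: (1 + 0.0726)^2 = 1.150471
Accumulated factor: ((1+r)^k - 1)/r = 2.0726
Balance = $20,500.00 * 1.150471 - $7,848.69 * 2.0726
Balance = $7,317.46

$7,317.46


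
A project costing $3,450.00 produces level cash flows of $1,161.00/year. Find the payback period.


Formula: Payback = investment / annual cash flow
Substituting: Payback = $3,450.00 / $1,161.00
Payback = 2.9716 years

2.9716 years


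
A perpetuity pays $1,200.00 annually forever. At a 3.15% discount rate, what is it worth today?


Formula: PV = C / r
Substituting: PV = $1,200.00 / 0.0315
PV = $38,095.24

$38,095.24


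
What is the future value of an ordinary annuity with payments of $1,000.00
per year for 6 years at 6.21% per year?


Formula: FV = PMT * ((1+r)^n - 1) / r
Growth factor: (1 + 0.0621)^6 = 1.435464
Numerator: 1.435464 - 1 = 0.435464
FV = $1,000.00 * 0.435464 / 0.0621 = $7,012.31

$7,012.31


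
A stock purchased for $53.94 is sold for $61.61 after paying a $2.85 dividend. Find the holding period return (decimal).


Formula: HPR = (P1 - P0 + D) / P0
Gain: $61.61 - $53.94 + $2.85 = $10.52
HPR = $10.52 / $53.94 = 0.195

0.195


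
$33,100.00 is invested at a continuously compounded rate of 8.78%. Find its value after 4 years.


Formula: FV = P * e^(r*t)
Exponent: r*t = 0.0878 * 4 = 0.3512
e^(0.3512) = 1.420771
FV = $33,100.00 * 1.420771 = $47,027.54

$47,027.54


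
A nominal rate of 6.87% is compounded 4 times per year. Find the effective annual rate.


Formula: EAR = (1 + r/m)^m - 1
Period rate: r/m = 0.0687 / 4 = 0.017175
Compounding: (1 + 0.017175)^4 = 1.07049
EAR = 1.07049 - 1 = 0.07049

0.07049


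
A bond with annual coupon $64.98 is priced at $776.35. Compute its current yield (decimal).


Formula: Current yield = annual coupon / price
Substituting: CY = $64.98 / $776.35
CY = 0.083699

0.083699


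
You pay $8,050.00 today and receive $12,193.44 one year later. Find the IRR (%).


Formula: IRR = C1/C0 - 1
Substituting: IRR = $12,193.44 / $8,050.00 - 1
Ratio: 1.514713 - 1 = 0.514713
IRR = 51.4713%

51.4713%


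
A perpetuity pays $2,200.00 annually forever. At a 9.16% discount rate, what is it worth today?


Formula: PV = C / r
Substituting: PV = $2,200.00 / 0.0916
PV = $24,017.47

$24,017.47


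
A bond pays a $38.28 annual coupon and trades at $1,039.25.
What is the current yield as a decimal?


Formula: Current yield = annual coupon / price
Substituting: CY = $38.28 / $1,039.25
CY = 0.036834

0.036834


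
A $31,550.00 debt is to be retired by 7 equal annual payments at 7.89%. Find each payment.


Formula: PMT = PV * r / (1 - (1+r)^(-n))
Denominator: 1 - (1 + 0.0789)^(-7) = 0.412333
Numerator: $31,550.00 * 0.0789 = 2489.295
PMT = 2489.295 / 0.412333 = $6,037.11

$6,037.11


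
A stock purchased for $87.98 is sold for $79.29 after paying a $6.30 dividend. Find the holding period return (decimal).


Formula: HPR = (P1 - P0 + D) / P0
Gain: $79.29 - $87.98 + $6.30 = -$2.39
HPR = -$2.39 / $87.98 = -0.0272

-0.0272


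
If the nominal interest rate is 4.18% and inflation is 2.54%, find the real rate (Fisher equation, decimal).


Formula: (1 + r_real) = (1 + r_nom) / (1 + inflation)
Substituting: (1 + r_real) = 1.0418 / 1.0254
(1 + r_real) = 1.015994
r_real = 1.015994 - 1 = 0.015994

0.015994


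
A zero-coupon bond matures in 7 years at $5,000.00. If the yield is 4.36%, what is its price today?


Formula: Price = FV / (1 + r)^n
Substituting: Price = $5,000.00 / (1 + 0.0436)^7
Discount factor: (1.0436)^7 = 1.348151
Price = $5,000.00 / 1.348151 = $3,708.78

$3,708.78


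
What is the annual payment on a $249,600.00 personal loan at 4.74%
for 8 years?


Formula: PMT = PV * r / (1 - (1+r)^(-n))
Denominator: 1 - (1 + 0.0474)^(-8) = 0.309602
Numerator: $249,600.00 * 0.0474 = 11831.04
PMT = 11831.04 / 0.309602 = $38,213.69

$38,213.69


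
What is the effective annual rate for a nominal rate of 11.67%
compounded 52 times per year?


Formula: EAR = (1 + r/m)^m - 1
Period rate: r/m = 0.1167 / 52 = 0.002244
Compounding: (1 + 0.002244)^52 = 1.123635
EAR = 1.123635 - 1 = 0.123635

0.123635


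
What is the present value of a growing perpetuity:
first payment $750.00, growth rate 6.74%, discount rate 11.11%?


Formula: PV = C / (r - g)
Spread: r - g = 0.1111 - 0.0674 = 0.0437
Substituting: PV = $750.00 / 0.0437
PV = $17,162.47

$17,162.47


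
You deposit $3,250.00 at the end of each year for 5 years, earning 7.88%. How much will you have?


Formula: FV = PMT * ((1+r)^n - 1) / r
Growth factor: (1 + 0.0788)^5 = 1.461183
Numerator: 1.461183 - 1 = 0.461183
FV = $3,250.00 * 0.461183 / 0.0788 = $19,020.88

$19,020.88


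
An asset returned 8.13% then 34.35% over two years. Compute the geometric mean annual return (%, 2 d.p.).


Formula: Geometric mean = ((1+r1)*(1+r2))^(1/2) - 1
Product: (1 + 0.0813) * (1 + 0.3435) = 1.0813 * 1.3435 = 1.452727
Square root: 1.452727^0.5 = 1.205291
Geometric mean = 1.205291 - 1 = 0.205291
As percentage: 20.53%

20.53%


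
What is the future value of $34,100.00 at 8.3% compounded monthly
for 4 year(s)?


Formula: FV = P * (1 + r/m)^(m*t)
Period rate: r/m = 0.083 / 12 = 0.006917
Total periods: m*t = 12 * 4 = 48
Growth factor: (1 + 0.006917)^48 = 1.392161
FV = $34,100.00 * 1.392161 = $47,472.68

$47,472.68


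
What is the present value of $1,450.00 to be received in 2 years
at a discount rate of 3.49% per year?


Formula: PV = FV / (1 + r)^n
Substituting: PV = $1,450.00 / (1 + 0.0349)^2
Discount factor: (1.0349)^2 = 1.071018
PV = $1,450.00 / 1.071018 = $1,353.85

$1,353.85


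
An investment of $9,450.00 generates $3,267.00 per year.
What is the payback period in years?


Formula: Payback = investment / annual cash flow
Substituting: Payback = $9,450.00 / $3,267.00
Payback = 2.8926 years

2.8926 years


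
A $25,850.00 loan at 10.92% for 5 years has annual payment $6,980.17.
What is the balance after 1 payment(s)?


Formula: Balance = PV*(1+r)^k - PMT*((1+r)^k - 1)/r
Growth: (1 + 0.1092)^1 = 1.1092
Accumulated factor: ((1+r)^k - 1)/r = 1.0
Balance = $25,850.00 * 1.1092 - $6,980.17 * 1.0
Balance = $21,692.65

$21,692.65


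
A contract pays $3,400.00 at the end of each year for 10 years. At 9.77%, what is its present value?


Formula: PV = PMT * (1 - (1+r)^(-n)) / r
Discount factor: (1 + 0.0977)^(-10) = 0.393698
Bracket: 1 - 0.393698 = 0.606302
PV = $3,400.00 * 0.606302 / 0.0977 = $21,099.55

$21,099.55


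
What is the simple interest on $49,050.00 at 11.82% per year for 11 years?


Formula: I = P * r * t
Substituting: I = $49,050.00 * 0.1182 * 11
Step: I = $49,050.00 * 1.3002
I = $63,774.81

$63,774.81


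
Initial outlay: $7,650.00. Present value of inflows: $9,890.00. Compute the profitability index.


Formula: PI = PV(cash flows) / initial investment
Substituting: PI = $9,890.00 / $7,650.00
PI = 1.2928

1.2928


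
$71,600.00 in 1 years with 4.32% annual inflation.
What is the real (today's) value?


Formula: Real value = nominal / (1 + inflation)^years
Price level: (1 + 0.0432)^1 = 1.0432
Real value = $71,600.00 / 1.0432 = $68,634.97

$68,634.97


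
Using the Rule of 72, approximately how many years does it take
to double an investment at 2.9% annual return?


Formula: Years ≈ 72 / r
Substituting: Years ≈ 72 / 2.9
Years ≈ 24.8

24.8 years


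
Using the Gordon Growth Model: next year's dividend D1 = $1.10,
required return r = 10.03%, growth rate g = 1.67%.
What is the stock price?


Formula: P = D1 / (r - g)
Spread: r - g = 0.1003 - 0.0167 = 0.0836
Substituting: P = $1.10 / 0.0836
P = $13.16

$13.16


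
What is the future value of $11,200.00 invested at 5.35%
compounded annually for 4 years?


Formula: FV = P * (1 + r)^n
Substituting: FV = $11,200.00 * (1 + 0.0535)^4
Growth factor: (1.0535)^4 = 1.231794
FV = $11,200.00 * 1.231794 = $13,796.10

$13,796.10


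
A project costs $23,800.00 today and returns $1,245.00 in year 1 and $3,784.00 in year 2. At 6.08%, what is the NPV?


Formula: NPV = C0 + C1/(1+r) + C2/(1+r)^2
Discount C1: $1,245.00 / (1 + 0.0608) = $1,173.64
Discount C2: $3,784.00 / (1 + 0.0608)^2 = $3,362.67
NPV = -$23,800.00 + $1,173.64 + $3,362.67 = -$19,263.69

-$19,263.69


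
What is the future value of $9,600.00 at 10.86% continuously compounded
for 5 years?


Formula: FV = P * e^(r*t)
Exponent: r*t = 0.1086 * 5 = 0.543
e^(0.543) = 1.721163
FV = $9,600.00 * 1.721163 = $16,523.16

$16,523.16


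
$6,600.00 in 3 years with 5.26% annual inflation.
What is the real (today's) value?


Formula: Real value = nominal / (1 + inflation)^years
Price level: (1 + 0.0526)^3 = 1.166246
Real value = $6,600.00 / 1.166246 = $5,659.18

$5,659.18


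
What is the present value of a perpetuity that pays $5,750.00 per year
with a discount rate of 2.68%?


Formula: PV = C / r
Substituting: PV = $5,750.00 / 0.0268
PV = $214,552.24

$214,552.24


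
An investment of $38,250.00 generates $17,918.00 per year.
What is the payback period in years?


Formula: Payback = investment / annual cash flow
Substituting: Payback = $38,250.00 / $17,918.00
Payback = 2.1347 years

2.1347 years


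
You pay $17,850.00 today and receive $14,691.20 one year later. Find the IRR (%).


Formula: IRR = C1/C0 - 1
Substituting: IRR = $14,691.20 / $17,850.00 - 1
Ratio: 0.823036 - 1 = -0.176964
IRR = -17.6964%

-17.6964%


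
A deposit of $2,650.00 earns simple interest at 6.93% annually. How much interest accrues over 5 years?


Formula: I = P * r * t
Substituting: I = $2,650.00 * 0.0693 * 5
Step: I = $2,650.00 * 0.3465
I = $918.23

$918.23


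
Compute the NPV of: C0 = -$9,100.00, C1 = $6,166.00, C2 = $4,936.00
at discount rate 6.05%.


Formula: NPV = C0 + C1/(1+r) + C2/(1+r)^2
Discount C1: $6,166.00 / (1 + 0.0605) = $5,814.24
Discount C2: $4,936.00 / (1 + 0.0605)^2 = $4,388.88
NPV = -$9,100.00 + $5,814.24 + $4,388.88 = $1,103.12

$1,103.12


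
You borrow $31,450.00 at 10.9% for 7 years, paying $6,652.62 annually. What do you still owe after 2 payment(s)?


Formula: Balance = PV*(1+r)^k - PMT*((1+r)^k - 1)/r
Growth: (1 + 0.109)^2 = 1.229881
Accumulated factor: ((1+r)^k - 1)/r = 2.109
Balance = $31,450.00 * 1.229881 - $6,652.62 * 2.109
Balance = $24,649.38

$24,649.38


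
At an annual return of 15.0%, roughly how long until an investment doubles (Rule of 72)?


Formula: Years ≈ 72 / r
Substituting: Years ≈ 72 / 15.0
Years ≈ 4.8

4.8 years


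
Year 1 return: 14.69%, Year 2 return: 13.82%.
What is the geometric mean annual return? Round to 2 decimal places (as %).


Formula: Geometric mean = ((1+r1)*(1+r2))^(1/2) - 1
Product: (1 + 0.1469) * (1 + 0.1382) = 1.1469 * 1.1382 = 1.305402
Square root: 1.305402^0.5 = 1.142542
Geometric mean = 1.142542 - 1 = 0.142542
As percentage: 14.25%

14.25%


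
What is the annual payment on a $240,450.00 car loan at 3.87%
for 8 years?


Formula: PMT = PV * r / (1 - (1+r)^(-n))
Denominator: 1 - (1 + 0.0387)^(-8) = 0.261962
Numerator: $240,450.00 * 0.0387 = 9305.415
PMT = 9305.415 / 0.261962 = $35,522.05

$35,522.05


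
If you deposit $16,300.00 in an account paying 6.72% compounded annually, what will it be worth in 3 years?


Formula: FV = P * (1 + r)^n
Substituting: FV = $16,300.00 * (1 + 0.0672)^3
Growth factor: (1.0672)^3 = 1.215451
FV = $16,300.00 * 1.215451 = $19,811.85

$19,811.85


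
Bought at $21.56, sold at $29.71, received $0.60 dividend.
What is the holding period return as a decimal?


Formula: HPR = (P1 - P0 + D) / P0
Gain: $29.71 - $21.56 + $0.60 = $8.75
HPR = $8.75 / $21.56 = 0.4058

0.4058


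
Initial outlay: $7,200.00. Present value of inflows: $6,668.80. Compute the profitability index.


Formula: PI = PV(cash flows) / initial investment
Substituting: PI = $6,668.80 / $7,200.00
PI = 0.9262

0.9262


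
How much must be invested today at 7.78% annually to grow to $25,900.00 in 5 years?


Formula: PV = FV / (1 + r)^n
Substituting: PV = $25,900.00 / (1 + 0.0778)^5
Discount factor: (1.0778)^5 = 1.454424
PV = $25,900.00 / 1.454424 = $17,807.74

$17,807.74


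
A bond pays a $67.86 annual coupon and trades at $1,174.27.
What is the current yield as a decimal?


Formula: Current yield = annual coupon / price
Substituting: CY = $67.86 / $1,174.27
CY = 0.057789

0.057789


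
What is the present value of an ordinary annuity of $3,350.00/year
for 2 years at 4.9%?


Formula: PV = PMT * (1 - (1+r)^(-n)) / r
Discount factor: (1 + 0.049)^(-2) = 0.90876
Bracket: 1 - 0.90876 = 0.09124
PV = $3,350.00 * 0.09124 / 0.049 = $6,237.86

$6,237.86


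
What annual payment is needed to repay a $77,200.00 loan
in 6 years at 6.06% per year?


Formula: PMT = PV * r / (1 - (1+r)^(-n))
Denominator: 1 - (1 + 0.0606)^(-6) = 0.297429
Numerator: $77,200.00 * 0.0606 = 4678.32
PMT = 4678.32 / 0.297429 = $15,729.20

$15,729.20


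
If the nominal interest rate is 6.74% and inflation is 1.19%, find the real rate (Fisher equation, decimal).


Formula: (1 + r_real) = (1 + r_nom) / (1 + inflation)
Substituting: (1 + r_real) = 1.0674 / 1.0119
(1 + r_real) = 1.054847
r_real = 1.054847 - 1 = 0.054847

0.054847


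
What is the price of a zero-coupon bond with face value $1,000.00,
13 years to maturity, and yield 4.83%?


Formula: Price = FV / (1 + r)^n
Substituting: Price = $1,000.00 / (1 + 0.0483)^13
Discount factor: (1.0483)^13 = 1.846344
Price = $1,000.00 / 1.846344 = $541.61

$541.61


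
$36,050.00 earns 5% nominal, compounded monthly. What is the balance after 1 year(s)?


Formula: FV = P * (1 + r/m)^(m*t)
Period rate: r/m = 0.05 / 12 = 0.004167
Total periods: m*t = 12 * 1 = 12
Growth factor: (1 + 0.004167)^12 = 1.051162
FV = $36,050.00 * 1.051162 = $37,894.39

$37,894.39


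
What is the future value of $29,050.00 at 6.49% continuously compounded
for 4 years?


Formula: FV = P * e^(r*t)
Exponent: r*t = 0.0649 * 4 = 0.2596
e^(0.2596) = 1.296411
FV = $29,050.00 * 1.296411 = $37,660.75

$37,660.75


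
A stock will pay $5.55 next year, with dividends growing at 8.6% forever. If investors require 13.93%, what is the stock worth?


Formula: P = D1 / (r - g)
Spread: r - g = 0.1393 - 0.086 = 0.0533
Substituting: P = $5.55 / 0.0533
P = $104.13

$104.13


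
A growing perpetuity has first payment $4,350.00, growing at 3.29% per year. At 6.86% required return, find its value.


Formula: PV = C / (r - g)
Spread: r - g = 0.0686 - 0.0329 = 0.0357
Substituting: PV = $4,350.00 / 0.0357
PV = $121,848.74

$121,848.74


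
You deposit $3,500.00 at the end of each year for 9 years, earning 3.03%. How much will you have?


Formula: FV = PMT * ((1+r)^n - 1) / r
Growth factor: (1 + 0.0303)^9 = 1.308197
Numerator: 1.308197 - 1 = 0.308197
FV = $3,500.00 * 0.308197 / 0.0303 = $35,600.37

$35,600.37


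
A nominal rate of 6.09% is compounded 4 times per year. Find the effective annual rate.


Formula: EAR = (1 + r/m)^m - 1
Period rate: r/m = 0.0609 / 4 = 0.015225
Compounding: (1 + 0.015225)^4 = 1.062305
EAR = 1.062305 - 1 = 0.062305

0.062305


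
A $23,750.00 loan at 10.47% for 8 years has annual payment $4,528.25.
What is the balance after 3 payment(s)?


Formula: Balance = PV*(1+r)^k - PMT*((1+r)^k - 1)/r
Growth: (1 + 0.1047)^3 = 1.348134
Accumulated factor: ((1+r)^k - 1)/r = 3.325062
Balance = $23,750.00 * 1.348134 - $4,528.25 * 3.325062
Balance = $16,961.47

$16,961.47


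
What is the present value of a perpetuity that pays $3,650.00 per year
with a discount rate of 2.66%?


Formula: PV = C / r
Substituting: PV = $3,650.00 / 0.0266
PV = $137,218.05

$137,218.05


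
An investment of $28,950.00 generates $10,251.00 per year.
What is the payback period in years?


Formula: Payback = investment / annual cash flow
Substituting: Payback = $28,950.00 / $10,251.00
Payback = 2.8241 years

2.8241 years


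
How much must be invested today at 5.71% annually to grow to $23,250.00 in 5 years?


Formula: PV = FV / (1 + r)^n
Substituting: PV = $23,250.00 / (1 + 0.0571)^5
Discount factor: (1.0571)^5 = 1.32002
PV = $23,250.00 / 1.32002 = $17,613.38

$17,613.38


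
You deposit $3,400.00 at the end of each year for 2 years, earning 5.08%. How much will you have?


Formula: FV = PMT * ((1+r)^n - 1) / r
Growth factor: (1 + 0.0508)^2 = 1.104181
Numerator: 1.104181 - 1 = 0.104181
FV = $3,400.00 * 0.104181 / 0.0508 = $6,972.72

$6,972.72


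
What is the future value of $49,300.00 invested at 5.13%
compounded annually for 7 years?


Formula: FV = P * (1 + r)^n
Substituting: FV = $49,300.00 * (1 + 0.0513)^7
Growth factor: (1.0513)^7 = 1.419341
FV = $49,300.00 * 1.419341 = $69,973.50

$69,973.50


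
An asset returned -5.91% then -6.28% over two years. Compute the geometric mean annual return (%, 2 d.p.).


Formula: Geometric mean = ((1+r1)*(1+r2))^(1/2) - 1
Product: (1 + -0.0591) * (1 + -0.0628) = 0.9409 * 0.9372 = 0.881811
Square root: 0.881811^0.5 = 0.939048
Geometric mean = 0.939048 - 1 = -0.060952
As percentage: -6.10%

-6.10%


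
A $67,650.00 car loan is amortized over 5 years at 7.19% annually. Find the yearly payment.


Formula: PMT = PV * r / (1 - (1+r)^(-n))
Denominator: 1 - (1 + 0.0719)^(-5) = 0.29331
Numerator: $67,650.00 * 0.0719 = 4864.035
PMT = 4864.035 / 0.29331 = $16,583.23

$16,583.23


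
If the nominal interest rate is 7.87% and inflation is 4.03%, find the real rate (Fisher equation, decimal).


Formula: (1 + r_real) = (1 + r_nom) / (1 + inflation)
Substituting: (1 + r_real) = 1.0787 / 1.0403
(1 + r_real) = 1.036912
r_real = 1.036912 - 1 = 0.036912

0.036912


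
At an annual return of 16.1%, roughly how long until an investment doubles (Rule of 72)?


Formula: Years ≈ 72 / r
Substituting: Years ≈ 72 / 16.1
Years ≈ 4.5

4.5 years


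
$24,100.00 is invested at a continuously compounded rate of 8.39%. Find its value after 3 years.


Formula: FV = P * e^(r*t)
Exponent: r*t = 0.0839 * 3 = 0.2517
e^(0.2517) = 1.28621
FV = $24,100.00 * 1.28621 = $30,997.66

$30,997.66


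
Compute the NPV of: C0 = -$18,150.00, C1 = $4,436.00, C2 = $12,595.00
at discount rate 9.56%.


Formula: NPV = C0 + C1/(1+r) + C2/(1+r)^2
Discount C1: $4,436.00 / (1 + 0.0956) = $4,048.92
Discount C2: $12,595.00 / (1 + 0.0956)^2 = $10,492.87
NPV = -$18,150.00 + $4,048.92 + $10,492.87 = -$3,608.21

-$3,608.21


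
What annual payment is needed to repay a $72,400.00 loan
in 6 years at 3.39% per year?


Formula: PMT = PV * r / (1 - (1+r)^(-n))
Denominator: 1 - (1 + 0.0339)^(-6) = 0.181292
Numerator: $72,400.00 * 0.0339 = 2454.36
PMT = 2454.36 / 0.181292 = $13,538.12

$13,538.12


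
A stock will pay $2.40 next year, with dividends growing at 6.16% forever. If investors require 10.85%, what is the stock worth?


Formula: P = D1 / (r - g)
Spread: r - g = 0.1085 - 0.0616 = 0.0469
Substituting: P = $2.40 / 0.0469
P = $51.17

$51.17


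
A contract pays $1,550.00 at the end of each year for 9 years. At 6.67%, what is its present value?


Formula: PV = PMT * (1 - (1+r)^(-n)) / r
Discount factor: (1 + 0.0667)^(-9) = 0.559267
Bracket: 1 - 0.559267 = 0.440733
PV = $1,550.00 * 0.440733 / 0.0667 = $10,241.92

$10,241.92


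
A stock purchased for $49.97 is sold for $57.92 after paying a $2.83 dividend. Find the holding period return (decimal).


Formula: HPR = (P1 - P0 + D) / P0
Gain: $57.92 - $49.97 + $2.83 = $10.78
HPR = $10.78 / $49.97 = 0.2157

0.2157


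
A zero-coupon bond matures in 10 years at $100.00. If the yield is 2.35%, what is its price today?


Formula: Price = FV / (1 + r)^n
Substituting: Price = $100.00 / (1 + 0.0235)^10
Discount factor: (1.0235)^10 = 1.261474
Price = $100.00 / 1.261474 = $79.27

$79.27


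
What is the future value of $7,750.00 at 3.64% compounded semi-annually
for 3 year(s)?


Formula: FV = P * (1 + r/m)^(m*t)
Period rate: r/m = 0.0364 / 2 = 0.0182
Total periods: m*t = 2 * 3 = 6
Growth factor: (1 + 0.0182)^6 = 1.114291
FV = $7,750.00 * 1.114291 = $8,635.75

$8,635.75


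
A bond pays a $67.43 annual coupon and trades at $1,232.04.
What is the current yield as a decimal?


Formula: Current yield = annual coupon / price
Substituting: CY = $67.43 / $1,232.04
CY = 0.05473

0.05473


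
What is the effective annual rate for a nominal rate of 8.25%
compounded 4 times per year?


Formula: EAR = (1 + r/m)^m - 1
Period rate: r/m = 0.0825 / 4 = 0.020625
Compounding: (1 + 0.020625)^4 = 1.085088
EAR = 1.085088 - 1 = 0.085088

0.085088


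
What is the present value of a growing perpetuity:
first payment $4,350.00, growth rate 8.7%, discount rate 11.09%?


Formula: PV = C / (r - g)
Spread: r - g = 0.1109 - 0.087 = 0.0239
Substituting: PV = $4,350.00 / 0.0239
PV = $182,008.37

$182,008.37


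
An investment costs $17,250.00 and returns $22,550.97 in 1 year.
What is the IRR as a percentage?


Formula: IRR = C1/C0 - 1
Substituting: IRR = $22,550.97 / $17,250.00 - 1
Ratio: 1.307303 - 1 = 0.307303
IRR = 30.7303%

30.7303%


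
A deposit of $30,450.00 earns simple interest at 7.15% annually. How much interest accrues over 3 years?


Formula: I = P * r * t
Substituting: I = $30,450.00 * 0.0715 * 3
Step: I = $30,450.00 * 0.2145
I = $6,531.53

$6,531.53


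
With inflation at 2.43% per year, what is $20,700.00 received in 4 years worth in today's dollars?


Formula: Real value = nominal / (1 + inflation)^years
Price level: (1 + 0.0243)^4 = 1.100801
Real value = $20,700.00 / 1.100801 = $18,804.49

$18,804.49


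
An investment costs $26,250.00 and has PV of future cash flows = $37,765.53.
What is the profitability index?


Formula: PI = PV(cash flows) / initial investment
Substituting: PI = $37,765.53 / $26,250.00
PI = 1.4387

1.4387


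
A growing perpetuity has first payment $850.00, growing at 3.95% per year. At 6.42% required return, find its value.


Formula: PV = C / (r - g)
Spread: r - g = 0.0642 - 0.0395 = 0.0247
Substituting: PV = $850.00 / 0.0247
PV = $34,412.96

$34,412.96


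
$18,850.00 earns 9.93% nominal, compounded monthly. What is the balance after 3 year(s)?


Formula: FV = P * (1 + r/m)^(m*t)
Period rate: r/m = 0.0993 / 12 = 0.008275
Total periods: m*t = 12 * 3 = 36
Growth factor: (1 + 0.008275)^36 = 1.345377
FV = $18,850.00 * 1.345377 = $25,360.35

$25,360.35


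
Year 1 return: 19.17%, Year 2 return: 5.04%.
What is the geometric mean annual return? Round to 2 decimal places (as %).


Formula: Geometric mean = ((1+r1)*(1+r2))^(1/2) - 1
Product: (1 + 0.1917) * (1 + 0.0504) = 1.1917 * 1.0504 = 1.251762
Square root: 1.251762^0.5 = 1.118822
Geometric mean = 1.118822 - 1 = 0.118822
As percentage: 11.88%

11.88%


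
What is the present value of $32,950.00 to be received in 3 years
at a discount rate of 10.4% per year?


Formula: PV = FV / (1 + r)^n
Substituting: PV = $32,950.00 / (1 + 0.104)^3
Discount factor: (1.104)^3 = 1.345573
PV = $32,950.00 / 1.345573 = $24,487.71

$24,487.71


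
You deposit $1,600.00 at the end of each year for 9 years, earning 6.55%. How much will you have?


Formula: FV = PMT * ((1+r)^n - 1) / r
Growth factor: (1 + 0.0655)^9 = 1.770032
Numerator: 1.770032 - 1 = 0.770032
FV = $1,600.00 * 0.770032 / 0.0655 = $18,809.94

$18,809.94


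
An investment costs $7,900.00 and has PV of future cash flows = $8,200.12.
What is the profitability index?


Formula: PI = PV(cash flows) / initial investment
Substituting: PI = $8,200.12 / $7,900.00
PI = 1.038

1.038


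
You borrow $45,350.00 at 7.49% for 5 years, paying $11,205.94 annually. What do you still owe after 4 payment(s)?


Formula: Balance = PV*(1+r)^k - PMT*((1+r)^k - 1)/r
Growth: (1 + 0.0749)^4 = 1.334972
Accumulated factor: ((1+r)^k - 1)/r = 4.47226
Balance = $45,350.00 * 1.334972 - $11,205.94 * 4.47226
Balance = $10,425.11

$10,425.11


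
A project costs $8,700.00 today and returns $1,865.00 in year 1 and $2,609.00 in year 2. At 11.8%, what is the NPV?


Formula: NPV = C0 + C1/(1+r) + C2/(1+r)^2
Discount C1: $1,865.00 / (1 + 0.118) = $1,668.16
Discount C2: $2,609.00 / (1 + 0.118)^2 = $2,087.33
NPV = -$8,700.00 + $1,668.16 + $2,087.33 = -$4,944.52

-$4,944.52


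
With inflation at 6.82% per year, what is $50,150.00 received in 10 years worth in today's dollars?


Formula: Real value = nominal / (1 + inflation)^years
Price level: (1 + 0.0682)^10 = 1.934308
Real value = $50,150.00 / 1.934308 = $25,926.58

$25,926.58


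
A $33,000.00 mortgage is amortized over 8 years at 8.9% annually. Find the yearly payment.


Formula: PMT = PV * r / (1 - (1+r)^(-n))
Denominator: 1 - (1 + 0.089)^(-8) = 0.494435
Numerator: $33,000.00 * 0.089 = 2937.0
PMT = 2937.0 / 0.494435 = $5,940.11

$5,940.11


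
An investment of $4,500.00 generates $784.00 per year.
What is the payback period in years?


Formula: Payback = investment / annual cash flow
Substituting: Payback = $4,500.00 / $784.00
Payback = 5.7398 years

5.7398 years


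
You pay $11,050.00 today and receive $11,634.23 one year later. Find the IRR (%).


Formula: IRR = C1/C0 - 1
Substituting: IRR = $11,634.23 / $11,050.00 - 1
Ratio: 1.052871 - 1 = 0.052871
IRR = 5.2871%

5.2871%


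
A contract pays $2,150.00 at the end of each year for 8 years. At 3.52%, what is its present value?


Formula: PV = PMT * (1 - (1+r)^(-n)) / r
Discount factor: (1 + 0.0352)^(-8) = 0.758239
Bracket: 1 - 0.758239 = 0.241761
PV = $2,150.00 * 0.241761 / 0.0352 = $14,766.68

$14,766.68


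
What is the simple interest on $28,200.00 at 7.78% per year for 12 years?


Formula: I = P * r * t
Substituting: I = $28,200.00 * 0.0778 * 12
Step: I = $28,200.00 * 0.9336
I = $26,327.52

$26,327.52


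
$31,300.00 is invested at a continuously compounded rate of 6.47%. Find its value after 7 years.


Formula: FV = P * e^(r*t)
Exponent: r*t = 0.0647 * 7 = 0.4529
e^(0.4529) = 1.572867
FV = $31,300.00 * 1.572867 = $49,230.73

$49,230.73


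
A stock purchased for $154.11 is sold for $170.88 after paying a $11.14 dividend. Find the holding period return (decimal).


Formula: HPR = (P1 - P0 + D) / P0
Gain: $170.88 - $154.11 + $11.14 = $27.91
HPR = $27.91 / $154.11 = 0.1811

0.1811


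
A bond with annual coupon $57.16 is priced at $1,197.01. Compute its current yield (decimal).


Formula: Current yield = annual coupon / price
Substituting: CY = $57.16 / $1,197.01
CY = 0.047752

0.047752


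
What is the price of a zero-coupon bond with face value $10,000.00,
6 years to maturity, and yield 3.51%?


Formula: Price = FV / (1 + r)^n
Substituting: Price = $10,000.00 / (1 + 0.0351)^6
Discount factor: (1.0351)^6 = 1.229968
Price = $10,000.00 / 1.229968 = $8,130.29

$8,130.29


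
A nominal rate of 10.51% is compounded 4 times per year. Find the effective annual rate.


Formula: EAR = (1 + r/m)^m - 1
Period rate: r/m = 0.1051 / 4 = 0.026275
Compounding: (1 + 0.026275)^4 = 1.109315
EAR = 1.109315 - 1 = 0.109315

0.109315


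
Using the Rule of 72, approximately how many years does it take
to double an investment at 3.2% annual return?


Formula: Years ≈ 72 / r
Substituting: Years ≈ 72 / 3.2
Years ≈ 22.5

22.5 years


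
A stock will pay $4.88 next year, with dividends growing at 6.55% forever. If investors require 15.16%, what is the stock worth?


Formula: P = D1 / (r - g)
Spread: r - g = 0.1516 - 0.0655 = 0.0861
Substituting: P = $4.88 / 0.0861
P = $56.68

$56.68


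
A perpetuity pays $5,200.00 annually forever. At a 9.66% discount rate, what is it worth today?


Formula: PV = C / r
Substituting: PV = $5,200.00 / 0.0966
PV = $53,830.23

$53,830.23


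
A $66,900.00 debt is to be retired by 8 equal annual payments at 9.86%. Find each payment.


Formula: PMT = PV * r / (1 - (1+r)^(-n))
Denominator: 1 - (1 + 0.0986)^(-8) = 0.528715
Numerator: $66,900.00 * 0.0986 = 6596.34
PMT = 6596.34 / 0.528715 = $12,476.16

$12,476.16


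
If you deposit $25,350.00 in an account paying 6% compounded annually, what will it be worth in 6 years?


Formula: FV = P * (1 + r)^n
Substituting: FV = $25,350.00 * (1 + 0.06)^6
Growth factor: (1.06)^6 = 1.418519
FV = $25,350.00 * 1.418519 = $35,959.46

$35,959.46


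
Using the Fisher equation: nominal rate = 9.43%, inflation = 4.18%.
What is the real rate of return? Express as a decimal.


Formula: (1 + r_real) = (1 + r_nom) / (1 + inflation)
Substituting: (1 + r_real) = 1.0943 / 1.0418
(1 + r_real) = 1.050394
r_real = 1.050394 - 1 = 0.050394

0.050394


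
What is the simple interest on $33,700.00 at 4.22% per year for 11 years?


Formula: I = P * r * t
Substituting: I = $33,700.00 * 0.0422 * 11
Step: I = $33,700.00 * 0.4642
I = $15,643.54

$15,643.54
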